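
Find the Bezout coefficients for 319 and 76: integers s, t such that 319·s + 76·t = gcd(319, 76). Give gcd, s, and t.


Euclidean algorithm on (319, 76) — divide until remainder is 0:
  319 = 4 · 76 + 15
  76 = 5 · 15 + 1
  15 = 15 · 1 + 0
gcd(319, 76) = 1.
Track Bezout coefficients alongside the remainders: start with r₀ = 319 = a·1 + b·0 (s = 1, t = 0) and r₁ = 76 = a·0 + b·1 (s = 0, t = 1); each new remainder r_{k+1} = r_{k-1} − q_k·r_k inherits s_{k+1} = s_{k-1} − q_k·s_k, t_{k+1} = t_{k-1} − q_k·t_k, so r_k = a·s_k + b·t_k at every step:
  q = 4: r = 15, s = 1 − 4·0 = 1, t = 0 − 4·1 = -4  (check: 319·1 + 76·(-4) = 15)
  q = 5: r = 1, s = 0 − 5·1 = -5, t = 1 − 5·(-4) = 21  (check: 319·(-5) + 76·21 = 1)
The row with r = 1 (the gcd) gives the Bezout coefficients s = -5, t = 21.
Result: 319 · (-5) + 76 · (21) = 1.

gcd(319, 76) = 1; s = -5, t = 21 (check: 319·(-5) + 76·21 = 1).


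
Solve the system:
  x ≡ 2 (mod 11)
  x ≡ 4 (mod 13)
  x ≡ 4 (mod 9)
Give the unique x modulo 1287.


Moduli 11, 13, 9 are pairwise coprime; by CRT there is a unique solution modulo M = 11 · 13 · 9 = 1287.
Solve pairwise, accumulating the modulus:
  Start with x ≡ 2 (mod 11).
  Combine with x ≡ 4 (mod 13): since gcd(11, 13) = 1, we get a unique residue mod 143.
    Write x = 2 + 11·t and substitute into x ≡ 4 (mod 13): 11·t ≡ 4 − 2 = 2 (mod 13).
    The inverse of 11 mod 13 is 6 (since 11·6 = 66 = 5·13 + 1), so t ≡ 6·2 = 12 ≡ 12 (mod 13).
    Then x = 2 + 11·12 = 134, valid modulo lcm(11, 13) = 143: x ≡ 134 (mod 143).
  Combine with x ≡ 4 (mod 9): since gcd(143, 9) = 1, we get a unique residue mod 1287.
    Write x = 134 + 143·t and substitute into x ≡ 4 (mod 9): 143·t ≡ 4 − 134 = -130 (mod 9).
    Reduce coefficients mod 9: 8·t ≡ 5 (mod 9).
    The inverse of 8 mod 9 is 8 (since 8·8 = 64 = 7·9 + 1), so t ≡ 8·5 = 40 ≡ 4 (mod 9).
    Then x = 134 + 143·4 = 706, valid modulo lcm(143, 9) = 1287: x ≡ 706 (mod 1287).
Verify: 706 mod 11 = 2 ✓, 706 mod 13 = 4 ✓, 706 mod 9 = 4 ✓.

x ≡ 706 (mod 1287).


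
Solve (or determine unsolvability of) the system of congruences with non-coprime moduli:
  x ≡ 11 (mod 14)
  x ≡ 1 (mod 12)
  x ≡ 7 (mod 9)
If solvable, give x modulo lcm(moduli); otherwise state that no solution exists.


Moduli 14, 12, 9 are not pairwise coprime, so CRT works modulo lcm(m_i) when all pairwise compatibility conditions hold.
Pairwise compatibility: gcd(m_i, m_j) must divide a_i - a_j for every pair.
Merge one congruence at a time:
  Start: x ≡ 11 (mod 14).
  Combine with x ≡ 1 (mod 12): gcd(14, 12) = 2; 1 - 11 = -10, which IS divisible by 2, so compatible.
    Write x = 11 + 14·t and substitute into x ≡ 1 (mod 12): 14·t ≡ 1 − 11 = -10 (mod 12).
    Divide the congruence (and modulus) by g = 2: 7·t ≡ -5 (mod 6).
    Reduce coefficients mod 6: 1·t ≡ 1 (mod 6).
    So t ≡ 1 (mod 6).
    Then x = 11 + 14·1 = 25, valid modulo lcm(14, 12) = 84: x ≡ 25 (mod 84).
  Combine with x ≡ 7 (mod 9): gcd(84, 9) = 3; 7 - 25 = -18, which IS divisible by 3, so compatible.
    Write x = 25 + 84·t and substitute into x ≡ 7 (mod 9): 84·t ≡ 7 − 25 = -18 (mod 9).
    Divide the congruence (and modulus) by g = 3: 28·t ≡ -6 (mod 3).
    Reduce coefficients mod 3: 1·t ≡ 0 (mod 3).
    So t ≡ 0 (mod 3).
    Then x = 25 + 84·0 = 25, valid modulo lcm(84, 9) = 252: x ≡ 25 (mod 252).
Verify: 25 mod 14 = 11, 25 mod 12 = 1, 25 mod 9 = 7.

x ≡ 25 (mod 252).


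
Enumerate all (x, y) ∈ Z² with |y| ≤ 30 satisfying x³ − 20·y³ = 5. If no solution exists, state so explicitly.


The equation is x³ - 20y³ = 5. For fixed y, x³ = 20·y³ + 5, so a solution requires the RHS to be a perfect cube.
Strategy: iterate y from -30 to 30, compute RHS = 20·y³ + 5, and check whether it is a (positive or negative) perfect cube.
Check small values of y:
  y = 0: RHS = 5 is not a perfect cube.
  y = 1: RHS = 25 is not a perfect cube.
  y = -1: RHS = -15 is not a perfect cube.
  y = 2: RHS = 165 is not a perfect cube.
  y = -2: RHS = -155 is not a perfect cube.
  y = 3: RHS = 545 is not a perfect cube.
  y = -3: RHS = -535 is not a perfect cube.
Continuing the search up to |y| = 30 finds no solutions either.
No (x, y) in the scanned range satisfies the equation.

No integer solutions with |y| ≤ 30.


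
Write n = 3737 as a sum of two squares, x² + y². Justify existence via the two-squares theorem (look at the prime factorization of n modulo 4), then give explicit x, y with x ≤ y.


Step 1: Factor n = 3737 = 37 · 101.
Step 2: Check the mod-4 condition on each prime factor: 37 ≡ 1 (mod 4), exponent 1; 101 ≡ 1 (mod 4), exponent 1.
All primes ≡ 3 (mod 4) appear to even exponent (or don't appear), so by the two-squares theorem n IS expressible as a sum of two squares.
Step 3: Build a representation. Here n = 37 · 101 is a product of primes ≡ 1 (mod 4). Each prime p ≡ 1 (mod 4) is itself a sum of two squares; find a² by testing p − a² for a perfect square:
  37: 37 − 1² = 36 = 6² ⇒ 37 = 1² + 6².
  101: 101 − 1² = 100 = 10² ⇒ 101 = 1² + 10².
  Combine using the Brahmagupta–Fibonacci identity (a² + b²)(c² + d²) = (ac − bd)² + (ad + bc)² = (ac + bd)² + (ad − bc)²:
  37 · 101 = 3737: from (1² + 6²)(1² + 10²), take (1·1 − 6·10, 1·10 + 6·1) = (1 − 60, 10 + 6) = (-59, 16); dropping signs (only squares matter) gives (59, 16); check 59² + 16² = 3481 + 256 = 3737 ✓.
Step 4: Order so x ≤ y and verify: 16² + 59² = 256 + 3481 = 3737 = n. ✓

n = 3737 = 16² + 59² (one valid representation with x ≤ y).


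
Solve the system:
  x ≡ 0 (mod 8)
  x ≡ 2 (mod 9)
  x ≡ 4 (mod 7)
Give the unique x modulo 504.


Moduli 8, 9, 7 are pairwise coprime; by CRT there is a unique solution modulo M = 8 · 9 · 7 = 504.
Solve pairwise, accumulating the modulus:
  Start with x ≡ 0 (mod 8).
  Combine with x ≡ 2 (mod 9): since gcd(8, 9) = 1, we get a unique residue mod 72.
    Write x = 0 + 8·t and substitute into x ≡ 2 (mod 9): 8·t ≡ 2 − 0 = 2 (mod 9).
    The inverse of 8 mod 9 is 8 (since 8·8 = 64 = 7·9 + 1), so t ≡ 8·2 = 16 ≡ 7 (mod 9).
    Then x = 0 + 8·7 = 56, valid modulo lcm(8, 9) = 72: x ≡ 56 (mod 72).
  Combine with x ≡ 4 (mod 7): since gcd(72, 7) = 1, we get a unique residue mod 504.
    Write x = 56 + 72·t and substitute into x ≡ 4 (mod 7): 72·t ≡ 4 − 56 = -52 (mod 7).
    Reduce coefficients mod 7: 2·t ≡ 4 (mod 7).
    The inverse of 2 mod 7 is 4 (since 2·4 = 8 = 1·7 + 1), so t ≡ 4·4 = 16 ≡ 2 (mod 7).
    Then x = 56 + 72·2 = 200, valid modulo lcm(72, 7) = 504: x ≡ 200 (mod 504).
Verify: 200 mod 8 = 0 ✓, 200 mod 9 = 2 ✓, 200 mod 7 = 4 ✓.

x ≡ 200 (mod 504).


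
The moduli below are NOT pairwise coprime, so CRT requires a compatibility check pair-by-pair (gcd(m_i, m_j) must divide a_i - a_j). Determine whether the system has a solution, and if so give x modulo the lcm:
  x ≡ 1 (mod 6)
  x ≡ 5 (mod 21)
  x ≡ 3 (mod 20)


Moduli 6, 21, 20 are not pairwise coprime, so CRT works modulo lcm(m_i) when all pairwise compatibility conditions hold.
Pairwise compatibility: gcd(m_i, m_j) must divide a_i - a_j for every pair.
Merge one congruence at a time:
  Start: x ≡ 1 (mod 6).
  Combine with x ≡ 5 (mod 21): gcd(6, 21) = 3, and 5 - 1 = 4 is NOT divisible by 3.
    ⇒ system is inconsistent (no integer solution).

No solution (the system is inconsistent).


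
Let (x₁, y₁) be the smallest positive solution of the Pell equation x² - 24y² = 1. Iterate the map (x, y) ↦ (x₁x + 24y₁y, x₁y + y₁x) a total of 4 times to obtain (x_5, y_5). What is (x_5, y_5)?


Step 1: Find the fundamental solution (x₁, y₁) of x² - 24y² = 1.
  Expand √24 as a continued fraction. a₀ = ⌊√24⌋ = 4; iterate m_{k+1} = d_k·a_k − m_k, d_{k+1} = (24 − m_{k+1}²)/d_k, a_{k+1} = ⌊(a₀ + m_{k+1})/d_{k+1}⌋ (starting m₀ = 0, d₀ = 1), with convergents p_k = a_k·p_{k-1} + p_{k-2}, q_k = a_k·q_{k-1} + q_{k-2} (p₋₁ = 1, q₋₁ = 0):
  k = 0: a₀ = 4; p₀/q₀ = 4/1; p₀² − 24·q₀² = 16 − 24 = -8.
  k = 1: m = 4, d = 8, a = ⌊(4 + 4)/8⌋ = 1; p/q = (1·4 + 1)/(1·1 + 0) = 5/1; p² − 24·q² = 25 − 24 = 1.
  The first convergent with p² − 24·q² = 1 gives the fundamental solution (x₁, y₁) = (5, 1).
Step 2: Apply the recurrence (x_{n+1}, y_{n+1}) = (x₁x_n + 24y₁y_n, x₁y_n + y₁x_n) repeatedly.
  From (x_1, y_1) = (5, 1): x_2 = 5·5 + 24·1·1 = 49; y_2 = 5·1 + 1·5 = 10.
  From (x_2, y_2) = (49, 10): x_3 = 5·49 + 24·1·10 = 485; y_3 = 5·10 + 1·49 = 99.
  From (x_3, y_3) = (485, 99): x_4 = 5·485 + 24·1·99 = 4801; y_4 = 5·99 + 1·485 = 980.
  From (x_4, y_4) = (4801, 980): x_5 = 5·4801 + 24·1·980 = 47525; y_5 = 5·980 + 1·4801 = 9701.
Step 3: Verify x_5² - 24·y_5² = 2258625625 - 2258625624 = 1 (should be 1). ✓

(x_1, y_1) = (5, 1); (x_5, y_5) = (47525, 9701).


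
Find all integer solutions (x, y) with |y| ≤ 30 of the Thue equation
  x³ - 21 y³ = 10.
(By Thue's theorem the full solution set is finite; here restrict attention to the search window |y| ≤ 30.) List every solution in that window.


The equation is x³ - 21y³ = 10. For fixed y, x³ = 21·y³ + 10, so a solution requires the RHS to be a perfect cube.
Strategy: iterate y from -30 to 30, compute RHS = 21·y³ + 10, and check whether it is a (positive or negative) perfect cube.
Check small values of y:
  y = 0: RHS = 10 is not a perfect cube.
  y = 1: RHS = 31 is not a perfect cube.
  y = -1: RHS = -11 is not a perfect cube.
  y = 2: RHS = 178 is not a perfect cube.
  y = -2: RHS = -158 is not a perfect cube.
  y = 3: RHS = 577 is not a perfect cube.
  y = -3: RHS = -557 is not a perfect cube.
Continuing the search up to |y| = 30 finds no solutions either.
No (x, y) in the scanned range satisfies the equation.

No integer solutions with |y| ≤ 30.


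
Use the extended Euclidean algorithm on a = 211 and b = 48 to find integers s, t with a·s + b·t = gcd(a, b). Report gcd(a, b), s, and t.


Euclidean algorithm on (211, 48) — divide until remainder is 0:
  211 = 4 · 48 + 19
  48 = 2 · 19 + 10
  19 = 1 · 10 + 9
  10 = 1 · 9 + 1
  9 = 9 · 1 + 0
gcd(211, 48) = 1.
Track Bezout coefficients alongside the remainders: start with r₀ = 211 = a·1 + b·0 (s = 1, t = 0) and r₁ = 48 = a·0 + b·1 (s = 0, t = 1); each new remainder r_{k+1} = r_{k-1} − q_k·r_k inherits s_{k+1} = s_{k-1} − q_k·s_k, t_{k+1} = t_{k-1} − q_k·t_k, so r_k = a·s_k + b·t_k at every step:
  q = 4: r = 19, s = 1 − 4·0 = 1, t = 0 − 4·1 = -4  (check: 211·1 + 48·(-4) = 19)
  q = 2: r = 10, s = 0 − 2·1 = -2, t = 1 − 2·(-4) = 9  (check: 211·(-2) + 48·9 = 10)
  q = 1: r = 9, s = 1 − 1·(-2) = 3, t = -4 − 1·9 = -13  (check: 211·3 + 48·(-13) = 9)
  q = 1: r = 1, s = -2 − 1·3 = -5, t = 9 − 1·(-13) = 22  (check: 211·(-5) + 48·22 = 1)
The row with r = 1 (the gcd) gives the Bezout coefficients s = -5, t = 22.
Result: 211 · (-5) + 48 · (22) = 1.

gcd(211, 48) = 1; s = -5, t = 22 (check: 211·(-5) + 48·22 = 1).


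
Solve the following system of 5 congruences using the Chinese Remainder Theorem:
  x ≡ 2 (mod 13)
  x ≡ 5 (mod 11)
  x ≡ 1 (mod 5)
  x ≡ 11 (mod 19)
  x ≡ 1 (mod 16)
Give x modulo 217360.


Product of moduli M = 13 · 11 · 5 · 19 · 16 = 217360.
Merge one congruence at a time:
  Start: x ≡ 2 (mod 13).
  Combine with x ≡ 5 (mod 11); new modulus lcm = 143.
    Write x = 2 + 13·t and substitute into x ≡ 5 (mod 11): 13·t ≡ 5 − 2 = 3 (mod 11).
    Reduce coefficients mod 11: 2·t ≡ 3 (mod 11).
    The inverse of 2 mod 11 is 6 (since 2·6 = 12 = 1·11 + 1), so t ≡ 6·3 = 18 ≡ 7 (mod 11).
    Then x = 2 + 13·7 = 93, valid modulo lcm(13, 11) = 143: x ≡ 93 (mod 143).
  Combine with x ≡ 1 (mod 5); new modulus lcm = 715.
    Write x = 93 + 143·t and substitute into x ≡ 1 (mod 5): 143·t ≡ 1 − 93 = -92 (mod 5).
    Reduce coefficients mod 5: 3·t ≡ 3 (mod 5).
    The inverse of 3 mod 5 is 2 (since 3·2 = 6 = 1·5 + 1), so t ≡ 2·3 = 6 ≡ 1 (mod 5).
    Then x = 93 + 143·1 = 236, valid modulo lcm(143, 5) = 715: x ≡ 236 (mod 715).
  Combine with x ≡ 11 (mod 19); new modulus lcm = 13585.
    Write x = 236 + 715·t and substitute into x ≡ 11 (mod 19): 715·t ≡ 11 − 236 = -225 (mod 19).
    Reduce coefficients mod 19: 12·t ≡ 3 (mod 19).
    The inverse of 12 mod 19 is 8 (since 12·8 = 96 = 5·19 + 1), so t ≡ 8·3 = 24 ≡ 5 (mod 19).
    Then x = 236 + 715·5 = 3811, valid modulo lcm(715, 19) = 13585: x ≡ 3811 (mod 13585).
  Combine with x ≡ 1 (mod 16); new modulus lcm = 217360.
    Write x = 3811 + 13585·t and substitute into x ≡ 1 (mod 16): 13585·t ≡ 1 − 3811 = -3810 (mod 16).
    Reduce coefficients mod 16: 1·t ≡ 14 (mod 16).
    So t ≡ 14 (mod 16).
    Then x = 3811 + 13585·14 = 194001, valid modulo lcm(13585, 16) = 217360: x ≡ 194001 (mod 217360).
Verify against each original: 194001 mod 13 = 2, 194001 mod 11 = 5, 194001 mod 5 = 1, 194001 mod 19 = 11, 194001 mod 16 = 1.

x ≡ 194001 (mod 217360).


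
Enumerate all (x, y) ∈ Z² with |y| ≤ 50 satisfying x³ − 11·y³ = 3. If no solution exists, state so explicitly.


The equation is x³ - 11y³ = 3. For fixed y, x³ = 11·y³ + 3, so a solution requires the RHS to be a perfect cube.
Strategy: iterate y from -50 to 50, compute RHS = 11·y³ + 3, and check whether it is a (positive or negative) perfect cube.
Check small values of y:
  y = 0: RHS = 3 is not a perfect cube.
  y = 1: RHS = 14 is not a perfect cube.
  y = -1: RHS = -8 = (-2)³ ⇒ x = -2 works.
  y = 2: RHS = 91 is not a perfect cube.
  y = -2: RHS = -85 is not a perfect cube.
  y = 3: RHS = 300 is not a perfect cube.
  y = -3: RHS = -294 is not a perfect cube.
Continuing the search up to |y| = 50 finds no further solutions beyond those listed.
Collected solutions: (-2, -1).

Solutions (with |y| ≤ 50): (-2, -1).


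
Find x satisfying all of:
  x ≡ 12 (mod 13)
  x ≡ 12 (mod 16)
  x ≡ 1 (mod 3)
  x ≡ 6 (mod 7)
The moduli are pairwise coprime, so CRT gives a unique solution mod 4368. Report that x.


Product of moduli M = 13 · 16 · 3 · 7 = 4368.
Merge one congruence at a time:
  Start: x ≡ 12 (mod 13).
  Combine with x ≡ 12 (mod 16); new modulus lcm = 208.
    Write x = 12 + 13·t and substitute into x ≡ 12 (mod 16): 13·t ≡ 12 − 12 = 0 (mod 16).
    The inverse of 13 mod 16 is 5 (since 13·5 = 65 = 4·16 + 1), so t ≡ 5·0 = 0 ≡ 0 (mod 16).
    Then x = 12 + 13·0 = 12, valid modulo lcm(13, 16) = 208: x ≡ 12 (mod 208).
  Combine with x ≡ 1 (mod 3); new modulus lcm = 624.
    Write x = 12 + 208·t and substitute into x ≡ 1 (mod 3): 208·t ≡ 1 − 12 = -11 (mod 3).
    Reduce coefficients mod 3: 1·t ≡ 1 (mod 3).
    So t ≡ 1 (mod 3).
    Then x = 12 + 208·1 = 220, valid modulo lcm(208, 3) = 624: x ≡ 220 (mod 624).
  Combine with x ≡ 6 (mod 7); new modulus lcm = 4368.
    Write x = 220 + 624·t and substitute into x ≡ 6 (mod 7): 624·t ≡ 6 − 220 = -214 (mod 7).
    Reduce coefficients mod 7: 1·t ≡ 3 (mod 7).
    So t ≡ 3 (mod 7).
    Then x = 220 + 624·3 = 2092, valid modulo lcm(624, 7) = 4368: x ≡ 2092 (mod 4368).
Verify against each original: 2092 mod 13 = 12, 2092 mod 16 = 12, 2092 mod 3 = 1, 2092 mod 7 = 6.

x ≡ 2092 (mod 4368).


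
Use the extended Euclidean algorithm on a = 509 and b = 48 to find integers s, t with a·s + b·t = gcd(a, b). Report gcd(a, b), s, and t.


Euclidean algorithm on (509, 48) — divide until remainder is 0:
  509 = 10 · 48 + 29
  48 = 1 · 29 + 19
  29 = 1 · 19 + 10
  19 = 1 · 10 + 9
  10 = 1 · 9 + 1
  9 = 9 · 1 + 0
gcd(509, 48) = 1.
Track Bezout coefficients alongside the remainders: start with r₀ = 509 = a·1 + b·0 (s = 1, t = 0) and r₁ = 48 = a·0 + b·1 (s = 0, t = 1); each new remainder r_{k+1} = r_{k-1} − q_k·r_k inherits s_{k+1} = s_{k-1} − q_k·s_k, t_{k+1} = t_{k-1} − q_k·t_k, so r_k = a·s_k + b·t_k at every step:
  q = 10: r = 29, s = 1 − 10·0 = 1, t = 0 − 10·1 = -10  (check: 509·1 + 48·(-10) = 29)
  q = 1: r = 19, s = 0 − 1·1 = -1, t = 1 − 1·(-10) = 11  (check: 509·(-1) + 48·11 = 19)
  q = 1: r = 10, s = 1 − 1·(-1) = 2, t = -10 − 1·11 = -21  (check: 509·2 + 48·(-21) = 10)
  q = 1: r = 9, s = -1 − 1·2 = -3, t = 11 − 1·(-21) = 32  (check: 509·(-3) + 48·32 = 9)
  q = 1: r = 1, s = 2 − 1·(-3) = 5, t = -21 − 1·32 = -53  (check: 509·5 + 48·(-53) = 1)
The row with r = 1 (the gcd) gives the Bezout coefficients s = 5, t = -53.
Result: 509 · (5) + 48 · (-53) = 1.

gcd(509, 48) = 1; s = 5, t = -53 (check: 509·5 + 48·(-53) = 1).


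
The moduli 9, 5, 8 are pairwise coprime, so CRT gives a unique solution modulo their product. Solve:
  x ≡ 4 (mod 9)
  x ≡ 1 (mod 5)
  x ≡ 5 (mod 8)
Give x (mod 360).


Moduli 9, 5, 8 are pairwise coprime; by CRT there is a unique solution modulo M = 9 · 5 · 8 = 360.
Solve pairwise, accumulating the modulus:
  Start with x ≡ 4 (mod 9).
  Combine with x ≡ 1 (mod 5): since gcd(9, 5) = 1, we get a unique residue mod 45.
    Write x = 4 + 9·t and substitute into x ≡ 1 (mod 5): 9·t ≡ 1 − 4 = -3 (mod 5).
    Reduce coefficients mod 5: 4·t ≡ 2 (mod 5).
    The inverse of 4 mod 5 is 4 (since 4·4 = 16 = 3·5 + 1), so t ≡ 4·2 = 8 ≡ 3 (mod 5).
    Then x = 4 + 9·3 = 31, valid modulo lcm(9, 5) = 45: x ≡ 31 (mod 45).
  Combine with x ≡ 5 (mod 8): since gcd(45, 8) = 1, we get a unique residue mod 360.
    Write x = 31 + 45·t and substitute into x ≡ 5 (mod 8): 45·t ≡ 5 − 31 = -26 (mod 8).
    Reduce coefficients mod 8: 5·t ≡ 6 (mod 8).
    The inverse of 5 mod 8 is 5 (since 5·5 = 25 = 3·8 + 1), so t ≡ 5·6 = 30 ≡ 6 (mod 8).
    Then x = 31 + 45·6 = 301, valid modulo lcm(45, 8) = 360: x ≡ 301 (mod 360).
Verify: 301 mod 9 = 4 ✓, 301 mod 5 = 1 ✓, 301 mod 8 = 5 ✓.

x ≡ 301 (mod 360).


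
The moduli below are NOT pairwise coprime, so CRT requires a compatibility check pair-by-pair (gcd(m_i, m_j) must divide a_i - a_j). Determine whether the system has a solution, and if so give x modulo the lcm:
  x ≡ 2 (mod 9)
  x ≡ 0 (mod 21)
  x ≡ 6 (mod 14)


Moduli 9, 21, 14 are not pairwise coprime, so CRT works modulo lcm(m_i) when all pairwise compatibility conditions hold.
Pairwise compatibility: gcd(m_i, m_j) must divide a_i - a_j for every pair.
Merge one congruence at a time:
  Start: x ≡ 2 (mod 9).
  Combine with x ≡ 0 (mod 21): gcd(9, 21) = 3, and 0 - 2 = -2 is NOT divisible by 3.
    ⇒ system is inconsistent (no integer solution).

No solution (the system is inconsistent).


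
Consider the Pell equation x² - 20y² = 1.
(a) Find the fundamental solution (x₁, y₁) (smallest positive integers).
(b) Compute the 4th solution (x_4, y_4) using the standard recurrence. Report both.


Step 1: Find the fundamental solution (x₁, y₁) of x² - 20y² = 1.
  Expand √20 as a continued fraction. a₀ = ⌊√20⌋ = 4; iterate m_{k+1} = d_k·a_k − m_k, d_{k+1} = (20 − m_{k+1}²)/d_k, a_{k+1} = ⌊(a₀ + m_{k+1})/d_{k+1}⌋ (starting m₀ = 0, d₀ = 1), with convergents p_k = a_k·p_{k-1} + p_{k-2}, q_k = a_k·q_{k-1} + q_{k-2} (p₋₁ = 1, q₋₁ = 0):
  k = 0: a₀ = 4; p₀/q₀ = 4/1; p₀² − 20·q₀² = 16 − 20 = -4.
  k = 1: m = 4, d = 4, a = ⌊(4 + 4)/4⌋ = 2; p/q = (2·4 + 1)/(2·1 + 0) = 9/2; p² − 20·q² = 81 − 80 = 1.
  The first convergent with p² − 20·q² = 1 gives the fundamental solution (x₁, y₁) = (9, 2).
Step 2: Apply the recurrence (x_{n+1}, y_{n+1}) = (x₁x_n + 20y₁y_n, x₁y_n + y₁x_n) repeatedly.
  From (x_1, y_1) = (9, 2): x_2 = 9·9 + 20·2·2 = 161; y_2 = 9·2 + 2·9 = 36.
  From (x_2, y_2) = (161, 36): x_3 = 9·161 + 20·2·36 = 2889; y_3 = 9·36 + 2·161 = 646.
  From (x_3, y_3) = (2889, 646): x_4 = 9·2889 + 20·2·646 = 51841; y_4 = 9·646 + 2·2889 = 11592.
Step 3: Verify x_4² - 20·y_4² = 2687489281 - 2687489280 = 1 (should be 1). ✓

(x_1, y_1) = (9, 2); (x_4, y_4) = (51841, 11592).


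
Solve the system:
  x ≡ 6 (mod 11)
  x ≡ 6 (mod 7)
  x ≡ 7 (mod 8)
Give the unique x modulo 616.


Moduli 11, 7, 8 are pairwise coprime; by CRT there is a unique solution modulo M = 11 · 7 · 8 = 616.
Solve pairwise, accumulating the modulus:
  Start with x ≡ 6 (mod 11).
  Combine with x ≡ 6 (mod 7): since gcd(11, 7) = 1, we get a unique residue mod 77.
    Write x = 6 + 11·t and substitute into x ≡ 6 (mod 7): 11·t ≡ 6 − 6 = 0 (mod 7).
    Reduce coefficients mod 7: 4·t ≡ 0 (mod 7).
    The inverse of 4 mod 7 is 2 (since 4·2 = 8 = 1·7 + 1), so t ≡ 2·0 = 0 ≡ 0 (mod 7).
    Then x = 6 + 11·0 = 6, valid modulo lcm(11, 7) = 77: x ≡ 6 (mod 77).
  Combine with x ≡ 7 (mod 8): since gcd(77, 8) = 1, we get a unique residue mod 616.
    Write x = 6 + 77·t and substitute into x ≡ 7 (mod 8): 77·t ≡ 7 − 6 = 1 (mod 8).
    Reduce coefficients mod 8: 5·t ≡ 1 (mod 8).
    The inverse of 5 mod 8 is 5 (since 5·5 = 25 = 3·8 + 1), so t ≡ 5·1 = 5 ≡ 5 (mod 8).
    Then x = 6 + 77·5 = 391, valid modulo lcm(77, 8) = 616: x ≡ 391 (mod 616).
Verify: 391 mod 11 = 6 ✓, 391 mod 7 = 6 ✓, 391 mod 8 = 7 ✓.

x ≡ 391 (mod 616).


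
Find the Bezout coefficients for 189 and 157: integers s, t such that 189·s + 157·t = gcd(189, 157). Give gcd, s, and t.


Euclidean algorithm on (189, 157) — divide until remainder is 0:
  189 = 1 · 157 + 32
  157 = 4 · 32 + 29
  32 = 1 · 29 + 3
  29 = 9 · 3 + 2
  3 = 1 · 2 + 1
  2 = 2 · 1 + 0
gcd(189, 157) = 1.
Track Bezout coefficients alongside the remainders: start with r₀ = 189 = a·1 + b·0 (s = 1, t = 0) and r₁ = 157 = a·0 + b·1 (s = 0, t = 1); each new remainder r_{k+1} = r_{k-1} − q_k·r_k inherits s_{k+1} = s_{k-1} − q_k·s_k, t_{k+1} = t_{k-1} − q_k·t_k, so r_k = a·s_k + b·t_k at every step:
  q = 1: r = 32, s = 1 − 1·0 = 1, t = 0 − 1·1 = -1  (check: 189·1 + 157·(-1) = 32)
  q = 4: r = 29, s = 0 − 4·1 = -4, t = 1 − 4·(-1) = 5  (check: 189·(-4) + 157·5 = 29)
  q = 1: r = 3, s = 1 − 1·(-4) = 5, t = -1 − 1·5 = -6  (check: 189·5 + 157·(-6) = 3)
  q = 9: r = 2, s = -4 − 9·5 = -49, t = 5 − 9·(-6) = 59  (check: 189·(-49) + 157·59 = 2)
  q = 1: r = 1, s = 5 − 1·(-49) = 54, t = -6 − 1·59 = -65  (check: 189·54 + 157·(-65) = 1)
The row with r = 1 (the gcd) gives the Bezout coefficients s = 54, t = -65.
Result: 189 · (54) + 157 · (-65) = 1.

gcd(189, 157) = 1; s = 54, t = -65 (check: 189·54 + 157·(-65) = 1).


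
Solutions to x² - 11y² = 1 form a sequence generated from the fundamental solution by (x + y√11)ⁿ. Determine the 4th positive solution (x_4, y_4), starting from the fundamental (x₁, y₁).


Step 1: Find the fundamental solution (x₁, y₁) of x² - 11y² = 1.
  Expand √11 as a continued fraction. a₀ = ⌊√11⌋ = 3; iterate m_{k+1} = d_k·a_k − m_k, d_{k+1} = (11 − m_{k+1}²)/d_k, a_{k+1} = ⌊(a₀ + m_{k+1})/d_{k+1}⌋ (starting m₀ = 0, d₀ = 1), with convergents p_k = a_k·p_{k-1} + p_{k-2}, q_k = a_k·q_{k-1} + q_{k-2} (p₋₁ = 1, q₋₁ = 0):
  k = 0: a₀ = 3; p₀/q₀ = 3/1; p₀² − 11·q₀² = 9 − 11 = -2.
  k = 1: m = 3, d = 2, a = ⌊(3 + 3)/2⌋ = 3; p/q = (3·3 + 1)/(3·1 + 0) = 10/3; p² − 11·q² = 100 − 99 = 1.
  The first convergent with p² − 11·q² = 1 gives the fundamental solution (x₁, y₁) = (10, 3).
Step 2: Apply the recurrence (x_{n+1}, y_{n+1}) = (x₁x_n + 11y₁y_n, x₁y_n + y₁x_n) repeatedly.
  From (x_1, y_1) = (10, 3): x_2 = 10·10 + 11·3·3 = 199; y_2 = 10·3 + 3·10 = 60.
  From (x_2, y_2) = (199, 60): x_3 = 10·199 + 11·3·60 = 3970; y_3 = 10·60 + 3·199 = 1197.
  From (x_3, y_3) = (3970, 1197): x_4 = 10·3970 + 11·3·1197 = 79201; y_4 = 10·1197 + 3·3970 = 23880.
Step 3: Verify x_4² - 11·y_4² = 6272798401 - 6272798400 = 1 (should be 1). ✓

(x_1, y_1) = (10, 3); (x_4, y_4) = (79201, 23880).


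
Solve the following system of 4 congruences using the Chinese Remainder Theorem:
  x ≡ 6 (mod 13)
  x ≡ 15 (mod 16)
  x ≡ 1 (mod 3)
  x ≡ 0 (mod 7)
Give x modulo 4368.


Product of moduli M = 13 · 16 · 3 · 7 = 4368.
Merge one congruence at a time:
  Start: x ≡ 6 (mod 13).
  Combine with x ≡ 15 (mod 16); new modulus lcm = 208.
    Write x = 6 + 13·t and substitute into x ≡ 15 (mod 16): 13·t ≡ 15 − 6 = 9 (mod 16).
    The inverse of 13 mod 16 is 5 (since 13·5 = 65 = 4·16 + 1), so t ≡ 5·9 = 45 ≡ 13 (mod 16).
    Then x = 6 + 13·13 = 175, valid modulo lcm(13, 16) = 208: x ≡ 175 (mod 208).
  Combine with x ≡ 1 (mod 3); new modulus lcm = 624.
    Write x = 175 + 208·t and substitute into x ≡ 1 (mod 3): 208·t ≡ 1 − 175 = -174 (mod 3).
    Reduce coefficients mod 3: 1·t ≡ 0 (mod 3).
    So t ≡ 0 (mod 3).
    Then x = 175 + 208·0 = 175, valid modulo lcm(208, 3) = 624: x ≡ 175 (mod 624).
  Combine with x ≡ 0 (mod 7); new modulus lcm = 4368.
    Write x = 175 + 624·t and substitute into x ≡ 0 (mod 7): 624·t ≡ 0 − 175 = -175 (mod 7).
    Reduce coefficients mod 7: 1·t ≡ 0 (mod 7).
    So t ≡ 0 (mod 7).
    Then x = 175 + 624·0 = 175, valid modulo lcm(624, 7) = 4368: x ≡ 175 (mod 4368).
Verify against each original: 175 mod 13 = 6, 175 mod 16 = 15, 175 mod 3 = 1, 175 mod 7 = 0.

x ≡ 175 (mod 4368).


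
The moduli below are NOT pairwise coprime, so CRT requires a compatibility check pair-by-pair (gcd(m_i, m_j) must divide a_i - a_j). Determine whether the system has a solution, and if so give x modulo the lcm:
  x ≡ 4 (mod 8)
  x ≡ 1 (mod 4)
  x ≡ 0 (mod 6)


Moduli 8, 4, 6 are not pairwise coprime, so CRT works modulo lcm(m_i) when all pairwise compatibility conditions hold.
Pairwise compatibility: gcd(m_i, m_j) must divide a_i - a_j for every pair.
Merge one congruence at a time:
  Start: x ≡ 4 (mod 8).
  Combine with x ≡ 1 (mod 4): gcd(8, 4) = 4, and 1 - 4 = -3 is NOT divisible by 4.
    ⇒ system is inconsistent (no integer solution).

No solution (the system is inconsistent).


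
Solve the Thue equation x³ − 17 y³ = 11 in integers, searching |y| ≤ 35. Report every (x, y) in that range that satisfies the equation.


The equation is x³ - 17y³ = 11. For fixed y, x³ = 17·y³ + 11, so a solution requires the RHS to be a perfect cube.
Strategy: iterate y from -35 to 35, compute RHS = 17·y³ + 11, and check whether it is a (positive or negative) perfect cube.
Check small values of y:
  y = 0: RHS = 11 is not a perfect cube.
  y = 1: RHS = 28 is not a perfect cube.
  y = -1: RHS = -6 is not a perfect cube.
  y = 2: RHS = 147 is not a perfect cube.
  y = -2: RHS = -125 = (-5)³ ⇒ x = -5 works.
  y = 3: RHS = 470 is not a perfect cube.
  y = -3: RHS = -448 is not a perfect cube.
Continuing the search up to |y| = 35 finds no further solutions beyond those listed.
Collected solutions: (-5, -2).

Solutions (with |y| ≤ 35): (-5, -2).


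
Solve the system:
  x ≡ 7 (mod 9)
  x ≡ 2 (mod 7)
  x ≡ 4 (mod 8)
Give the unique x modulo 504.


Moduli 9, 7, 8 are pairwise coprime; by CRT there is a unique solution modulo M = 9 · 7 · 8 = 504.
Solve pairwise, accumulating the modulus:
  Start with x ≡ 7 (mod 9).
  Combine with x ≡ 2 (mod 7): since gcd(9, 7) = 1, we get a unique residue mod 63.
    Write x = 7 + 9·t and substitute into x ≡ 2 (mod 7): 9·t ≡ 2 − 7 = -5 (mod 7).
    Reduce coefficients mod 7: 2·t ≡ 2 (mod 7).
    The inverse of 2 mod 7 is 4 (since 2·4 = 8 = 1·7 + 1), so t ≡ 4·2 = 8 ≡ 1 (mod 7).
    Then x = 7 + 9·1 = 16, valid modulo lcm(9, 7) = 63: x ≡ 16 (mod 63).
  Combine with x ≡ 4 (mod 8): since gcd(63, 8) = 1, we get a unique residue mod 504.
    Write x = 16 + 63·t and substitute into x ≡ 4 (mod 8): 63·t ≡ 4 − 16 = -12 (mod 8).
    Reduce coefficients mod 8: 7·t ≡ 4 (mod 8).
    The inverse of 7 mod 8 is 7 (since 7·7 = 49 = 6·8 + 1), so t ≡ 7·4 = 28 ≡ 4 (mod 8).
    Then x = 16 + 63·4 = 268, valid modulo lcm(63, 8) = 504: x ≡ 268 (mod 504).
Verify: 268 mod 9 = 7 ✓, 268 mod 7 = 2 ✓, 268 mod 8 = 4 ✓.

x ≡ 268 (mod 504).


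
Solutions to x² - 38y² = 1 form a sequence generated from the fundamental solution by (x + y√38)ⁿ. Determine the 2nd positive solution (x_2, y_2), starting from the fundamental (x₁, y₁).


Step 1: Find the fundamental solution (x₁, y₁) of x² - 38y² = 1.
  Expand √38 as a continued fraction. a₀ = ⌊√38⌋ = 6; iterate m_{k+1} = d_k·a_k − m_k, d_{k+1} = (38 − m_{k+1}²)/d_k, a_{k+1} = ⌊(a₀ + m_{k+1})/d_{k+1}⌋ (starting m₀ = 0, d₀ = 1), with convergents p_k = a_k·p_{k-1} + p_{k-2}, q_k = a_k·q_{k-1} + q_{k-2} (p₋₁ = 1, q₋₁ = 0):
  k = 0: a₀ = 6; p₀/q₀ = 6/1; p₀² − 38·q₀² = 36 − 38 = -2.
  k = 1: m = 6, d = 2, a = ⌊(6 + 6)/2⌋ = 6; p/q = (6·6 + 1)/(6·1 + 0) = 37/6; p² − 38·q² = 1369 − 1368 = 1.
  The first convergent with p² − 38·q² = 1 gives the fundamental solution (x₁, y₁) = (37, 6).
Step 2: Apply the recurrence (x_{n+1}, y_{n+1}) = (x₁x_n + 38y₁y_n, x₁y_n + y₁x_n) repeatedly.
  From (x_1, y_1) = (37, 6): x_2 = 37·37 + 38·6·6 = 2737; y_2 = 37·6 + 6·37 = 444.
Step 3: Verify x_2² - 38·y_2² = 7491169 - 7491168 = 1 (should be 1). ✓

(x_1, y_1) = (37, 6); (x_2, y_2) = (2737, 444).


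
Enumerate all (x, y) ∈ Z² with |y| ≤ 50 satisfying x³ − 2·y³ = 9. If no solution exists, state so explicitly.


The equation is x³ - 2y³ = 9. For fixed y, x³ = 2·y³ + 9, so a solution requires the RHS to be a perfect cube.
Strategy: iterate y from -50 to 50, compute RHS = 2·y³ + 9, and check whether it is a (positive or negative) perfect cube.
Check small values of y:
  y = 0: RHS = 9 is not a perfect cube.
  y = 1: RHS = 11 is not a perfect cube.
  y = -1: RHS = 7 is not a perfect cube.
  y = 2: RHS = 25 is not a perfect cube.
  y = -2: RHS = -7 is not a perfect cube.
  y = 3: RHS = 63 is not a perfect cube.
  y = -3: RHS = -45 is not a perfect cube.
Continuing the search up to |y| = 50 finds no solutions either.
No (x, y) in the scanned range satisfies the equation.

No integer solutions with |y| ≤ 50.


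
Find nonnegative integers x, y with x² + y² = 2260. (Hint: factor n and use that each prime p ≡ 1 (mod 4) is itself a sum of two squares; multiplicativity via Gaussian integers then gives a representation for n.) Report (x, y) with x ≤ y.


Step 1: Factor n = 2260 = 2^2 · 5 · 113.
Step 2: Check the mod-4 condition on each prime factor: 2 = 2 (special); 5 ≡ 1 (mod 4), exponent 1; 113 ≡ 1 (mod 4), exponent 1.
All primes ≡ 3 (mod 4) appear to even exponent (or don't appear), so by the two-squares theorem n IS expressible as a sum of two squares.
Step 3: Build a representation. Group n = k² · m with k = 2 and m = 5 · 113 = 565 (a product of primes ≡ 1 (mod 4)); a representation of m scales to one of n via (k·x)² + (k·y)² = k²(x² + y²). Each prime p ≡ 1 (mod 4) is itself a sum of two squares; find a² by testing p − a² for a perfect square:
  5: 5 − 1² = 4 = 2² ⇒ 5 = 1² + 2².
  113: 113 − 1² = 112, 113 − 2² = 109, 113 − 3² = 104, 113 − 4² = 97, 113 − 5² = 88, 113 − 6² = 77, 113 − 7² = 64 = 8² ⇒ 113 = 7² + 8².
  Combine using the Brahmagupta–Fibonacci identity (a² + b²)(c² + d²) = (ac − bd)² + (ad + bc)² = (ac + bd)² + (ad − bc)²:
  5 · 113 = 565: from (1² + 2²)(7² + 8²), take (1·7 − 2·8, 1·8 + 2·7) = (7 − 16, 8 + 14) = (-9, 22); dropping signs (only squares matter) gives (9, 22); check 9² + 22² = 81 + 484 = 565 ✓.
  Scale by k = 2: (2·9, 2·22) = (18, 44).
Step 4: Order so x ≤ y and verify: 18² + 44² = 324 + 1936 = 2260 = n. ✓

n = 2260 = 18² + 44² (one valid representation with x ≤ y).


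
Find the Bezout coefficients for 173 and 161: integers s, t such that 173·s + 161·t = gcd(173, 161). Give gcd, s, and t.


Euclidean algorithm on (173, 161) — divide until remainder is 0:
  173 = 1 · 161 + 12
  161 = 13 · 12 + 5
  12 = 2 · 5 + 2
  5 = 2 · 2 + 1
  2 = 2 · 1 + 0
gcd(173, 161) = 1.
Track Bezout coefficients alongside the remainders: start with r₀ = 173 = a·1 + b·0 (s = 1, t = 0) and r₁ = 161 = a·0 + b·1 (s = 0, t = 1); each new remainder r_{k+1} = r_{k-1} − q_k·r_k inherits s_{k+1} = s_{k-1} − q_k·s_k, t_{k+1} = t_{k-1} − q_k·t_k, so r_k = a·s_k + b·t_k at every step:
  q = 1: r = 12, s = 1 − 1·0 = 1, t = 0 − 1·1 = -1  (check: 173·1 + 161·(-1) = 12)
  q = 13: r = 5, s = 0 − 13·1 = -13, t = 1 − 13·(-1) = 14  (check: 173·(-13) + 161·14 = 5)
  q = 2: r = 2, s = 1 − 2·(-13) = 27, t = -1 − 2·14 = -29  (check: 173·27 + 161·(-29) = 2)
  q = 2: r = 1, s = -13 − 2·27 = -67, t = 14 − 2·(-29) = 72  (check: 173·(-67) + 161·72 = 1)
The row with r = 1 (the gcd) gives the Bezout coefficients s = -67, t = 72.
Result: 173 · (-67) + 161 · (72) = 1.

gcd(173, 161) = 1; s = -67, t = 72 (check: 173·(-67) + 161·72 = 1).


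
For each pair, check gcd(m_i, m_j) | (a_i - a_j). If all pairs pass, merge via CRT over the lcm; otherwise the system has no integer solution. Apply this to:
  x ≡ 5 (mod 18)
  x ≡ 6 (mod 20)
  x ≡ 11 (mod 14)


Moduli 18, 20, 14 are not pairwise coprime, so CRT works modulo lcm(m_i) when all pairwise compatibility conditions hold.
Pairwise compatibility: gcd(m_i, m_j) must divide a_i - a_j for every pair.
Merge one congruence at a time:
  Start: x ≡ 5 (mod 18).
  Combine with x ≡ 6 (mod 20): gcd(18, 20) = 2, and 6 - 5 = 1 is NOT divisible by 2.
    ⇒ system is inconsistent (no integer solution).

No solution (the system is inconsistent).


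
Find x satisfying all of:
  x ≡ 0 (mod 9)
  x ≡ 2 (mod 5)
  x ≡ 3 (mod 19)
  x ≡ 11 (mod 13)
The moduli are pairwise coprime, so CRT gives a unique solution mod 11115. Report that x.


Product of moduli M = 9 · 5 · 19 · 13 = 11115.
Merge one congruence at a time:
  Start: x ≡ 0 (mod 9).
  Combine with x ≡ 2 (mod 5); new modulus lcm = 45.
    Write x = 0 + 9·t and substitute into x ≡ 2 (mod 5): 9·t ≡ 2 − 0 = 2 (mod 5).
    Reduce coefficients mod 5: 4·t ≡ 2 (mod 5).
    The inverse of 4 mod 5 is 4 (since 4·4 = 16 = 3·5 + 1), so t ≡ 4·2 = 8 ≡ 3 (mod 5).
    Then x = 0 + 9·3 = 27, valid modulo lcm(9, 5) = 45: x ≡ 27 (mod 45).
  Combine with x ≡ 3 (mod 19); new modulus lcm = 855.
    Write x = 27 + 45·t and substitute into x ≡ 3 (mod 19): 45·t ≡ 3 − 27 = -24 (mod 19).
    Reduce coefficients mod 19: 7·t ≡ 14 (mod 19).
    The inverse of 7 mod 19 is 11 (since 7·11 = 77 = 4·19 + 1), so t ≡ 11·14 = 154 ≡ 2 (mod 19).
    Then x = 27 + 45·2 = 117, valid modulo lcm(45, 19) = 855: x ≡ 117 (mod 855).
  Combine with x ≡ 11 (mod 13); new modulus lcm = 11115.
    Write x = 117 + 855·t and substitute into x ≡ 11 (mod 13): 855·t ≡ 11 − 117 = -106 (mod 13).
    Reduce coefficients mod 13: 10·t ≡ 11 (mod 13).
    The inverse of 10 mod 13 is 4 (since 10·4 = 40 = 3·13 + 1), so t ≡ 4·11 = 44 ≡ 5 (mod 13).
    Then x = 117 + 855·5 = 4392, valid modulo lcm(855, 13) = 11115: x ≡ 4392 (mod 11115).
Verify against each original: 4392 mod 9 = 0, 4392 mod 5 = 2, 4392 mod 19 = 3, 4392 mod 13 = 11.

x ≡ 4392 (mod 11115).


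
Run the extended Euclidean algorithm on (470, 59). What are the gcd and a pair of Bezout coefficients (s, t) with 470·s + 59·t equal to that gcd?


Euclidean algorithm on (470, 59) — divide until remainder is 0:
  470 = 7 · 59 + 57
  59 = 1 · 57 + 2
  57 = 28 · 2 + 1
  2 = 2 · 1 + 0
gcd(470, 59) = 1.
Track Bezout coefficients alongside the remainders: start with r₀ = 470 = a·1 + b·0 (s = 1, t = 0) and r₁ = 59 = a·0 + b·1 (s = 0, t = 1); each new remainder r_{k+1} = r_{k-1} − q_k·r_k inherits s_{k+1} = s_{k-1} − q_k·s_k, t_{k+1} = t_{k-1} − q_k·t_k, so r_k = a·s_k + b·t_k at every step:
  q = 7: r = 57, s = 1 − 7·0 = 1, t = 0 − 7·1 = -7  (check: 470·1 + 59·(-7) = 57)
  q = 1: r = 2, s = 0 − 1·1 = -1, t = 1 − 1·(-7) = 8  (check: 470·(-1) + 59·8 = 2)
  q = 28: r = 1, s = 1 − 28·(-1) = 29, t = -7 − 28·8 = -231  (check: 470·29 + 59·(-231) = 1)
The row with r = 1 (the gcd) gives the Bezout coefficients s = 29, t = -231.
Result: 470 · (29) + 59 · (-231) = 1.

gcd(470, 59) = 1; s = 29, t = -231 (check: 470·29 + 59·(-231) = 1).


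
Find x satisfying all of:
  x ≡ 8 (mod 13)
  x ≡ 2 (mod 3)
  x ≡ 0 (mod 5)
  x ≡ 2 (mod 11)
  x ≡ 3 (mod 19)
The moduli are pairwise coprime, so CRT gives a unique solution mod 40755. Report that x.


Product of moduli M = 13 · 3 · 5 · 11 · 19 = 40755.
Merge one congruence at a time:
  Start: x ≡ 8 (mod 13).
  Combine with x ≡ 2 (mod 3); new modulus lcm = 39.
    Write x = 8 + 13·t and substitute into x ≡ 2 (mod 3): 13·t ≡ 2 − 8 = -6 (mod 3).
    Reduce coefficients mod 3: 1·t ≡ 0 (mod 3).
    So t ≡ 0 (mod 3).
    Then x = 8 + 13·0 = 8, valid modulo lcm(13, 3) = 39: x ≡ 8 (mod 39).
  Combine with x ≡ 0 (mod 5); new modulus lcm = 195.
    Write x = 8 + 39·t and substitute into x ≡ 0 (mod 5): 39·t ≡ 0 − 8 = -8 (mod 5).
    Reduce coefficients mod 5: 4·t ≡ 2 (mod 5).
    The inverse of 4 mod 5 is 4 (since 4·4 = 16 = 3·5 + 1), so t ≡ 4·2 = 8 ≡ 3 (mod 5).
    Then x = 8 + 39·3 = 125, valid modulo lcm(39, 5) = 195: x ≡ 125 (mod 195).
  Combine with x ≡ 2 (mod 11); new modulus lcm = 2145.
    Write x = 125 + 195·t and substitute into x ≡ 2 (mod 11): 195·t ≡ 2 − 125 = -123 (mod 11).
    Reduce coefficients mod 11: 8·t ≡ 9 (mod 11).
    The inverse of 8 mod 11 is 7 (since 8·7 = 56 = 5·11 + 1), so t ≡ 7·9 = 63 ≡ 8 (mod 11).
    Then x = 125 + 195·8 = 1685, valid modulo lcm(195, 11) = 2145: x ≡ 1685 (mod 2145).
  Combine with x ≡ 3 (mod 19); new modulus lcm = 40755.
    Write x = 1685 + 2145·t and substitute into x ≡ 3 (mod 19): 2145·t ≡ 3 − 1685 = -1682 (mod 19).
    Reduce coefficients mod 19: 17·t ≡ 9 (mod 19).
    The inverse of 17 mod 19 is 9 (since 17·9 = 153 = 8·19 + 1), so t ≡ 9·9 = 81 ≡ 5 (mod 19).
    Then x = 1685 + 2145·5 = 12410, valid modulo lcm(2145, 19) = 40755: x ≡ 12410 (mod 40755).
Verify against each original: 12410 mod 13 = 8, 12410 mod 3 = 2, 12410 mod 5 = 0, 12410 mod 11 = 2, 12410 mod 19 = 3.

x ≡ 12410 (mod 40755).


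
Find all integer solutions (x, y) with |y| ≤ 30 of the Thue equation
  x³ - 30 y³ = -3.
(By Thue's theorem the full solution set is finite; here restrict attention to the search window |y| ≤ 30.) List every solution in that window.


The equation is x³ - 30y³ = -3. For fixed y, x³ = 30·y³ − 3, so a solution requires the RHS to be a perfect cube.
Strategy: iterate y from -30 to 30, compute RHS = 30·y³ − 3, and check whether it is a (positive or negative) perfect cube.
Check small values of y:
  y = 0: RHS = -3 is not a perfect cube.
  y = 1: RHS = 27 = (3)³ ⇒ x = 3 works.
  y = -1: RHS = -33 is not a perfect cube.
  y = 2: RHS = 237 is not a perfect cube.
  y = -2: RHS = -243 is not a perfect cube.
  y = 3: RHS = 807 is not a perfect cube.
  y = -3: RHS = -813 is not a perfect cube.
Continuing the search up to |y| = 30 finds no further solutions beyond those listed.
Collected solutions: (3, 1).

Solutions (with |y| ≤ 30): (3, 1).


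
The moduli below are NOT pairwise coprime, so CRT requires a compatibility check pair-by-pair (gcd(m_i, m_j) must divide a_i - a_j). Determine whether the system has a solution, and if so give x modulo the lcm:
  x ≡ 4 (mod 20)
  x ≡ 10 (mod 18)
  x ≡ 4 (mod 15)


Moduli 20, 18, 15 are not pairwise coprime, so CRT works modulo lcm(m_i) when all pairwise compatibility conditions hold.
Pairwise compatibility: gcd(m_i, m_j) must divide a_i - a_j for every pair.
Merge one congruence at a time:
  Start: x ≡ 4 (mod 20).
  Combine with x ≡ 10 (mod 18): gcd(20, 18) = 2; 10 - 4 = 6, which IS divisible by 2, so compatible.
    Write x = 4 + 20·t and substitute into x ≡ 10 (mod 18): 20·t ≡ 10 − 4 = 6 (mod 18).
    Divide the congruence (and modulus) by g = 2: 10·t ≡ 3 (mod 9).
    Reduce coefficients mod 9: 1·t ≡ 3 (mod 9).
    So t ≡ 3 (mod 9).
    Then x = 4 + 20·3 = 64, valid modulo lcm(20, 18) = 180: x ≡ 64 (mod 180).
  Combine with x ≡ 4 (mod 15): gcd(180, 15) = 15; 4 - 64 = -60, which IS divisible by 15, so compatible.
    Write x = 64 + 180·t and substitute into x ≡ 4 (mod 15): 180·t ≡ 4 − 64 = -60 (mod 15).
    Divide the congruence (and modulus) by g = 15: 12·t ≡ -4 (mod 1).
    Modulo 1 every t works; take t = 0.
    Then x = 64 + 180·0 = 64, valid modulo lcm(180, 15) = 180: x ≡ 64 (mod 180).
Verify: 64 mod 20 = 4, 64 mod 18 = 10, 64 mod 15 = 4.

x ≡ 64 (mod 180).
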